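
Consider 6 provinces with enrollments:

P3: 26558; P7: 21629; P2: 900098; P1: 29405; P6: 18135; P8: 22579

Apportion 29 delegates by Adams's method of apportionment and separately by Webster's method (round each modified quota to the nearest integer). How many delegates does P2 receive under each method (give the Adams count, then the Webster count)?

24 and 25

Adams: P3 1, P7 1, P2 24, P1 1, P6 1, P8 1.
Webster: P3 1, P7 1, P2 25, P1 1, P6 0, P8 1.
P2 gets 24 under Adams and 25 under Webster.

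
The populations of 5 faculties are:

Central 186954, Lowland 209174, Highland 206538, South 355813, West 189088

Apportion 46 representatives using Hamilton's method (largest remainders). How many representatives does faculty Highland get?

8

Total 1147567; standard divisor 1147567/46 ≈ 24947.109.
Standard quotas: Central 7.4940, Lowland 8.3847, Highland 8.2790, South 14.2627, West 7.5796.
Lower quotas: Central 7, Lowland 8, Highland 8, South 14, West 7 (sum 44, leaving 2 seats).
Remainders in descending order: West 0.5796, Central 0.4940, Lowland 0.3847, Highland 0.2790, South 0.2627.
Largest remainders: West, Central receive the extra seats.
Highland receives 8.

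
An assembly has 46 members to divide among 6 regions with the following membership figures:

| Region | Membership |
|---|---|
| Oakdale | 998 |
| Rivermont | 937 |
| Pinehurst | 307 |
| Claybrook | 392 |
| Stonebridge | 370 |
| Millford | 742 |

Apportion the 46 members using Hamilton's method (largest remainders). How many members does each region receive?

Total 3746; standard divisor 3746/46 ≈ 81.435.
Standard quotas: Oakdale 12.255, Rivermont 11.506, Pinehurst 3.770, Claybrook 4.814, Stonebridge 4.544, Millford 9.112.
Lower quotas: Oakdale 12, Rivermont 11, Pinehurst 3, Claybrook 4, Stonebridge 4, Millford 9 (sum 43, leaving 3 seats).
Remainders in descending order: Claybrook 0.814, Pinehurst 0.770, Stonebridge 0.544, Rivermont 0.506, Oakdale 0.255, Millford 0.112.
Largest remainders: Claybrook, Pinehurst, Stonebridge receive the extra seats.

Oakdale=12, Rivermont=11, Pinehurst=4, Claybrook=5, Stonebridge=5, Millford=9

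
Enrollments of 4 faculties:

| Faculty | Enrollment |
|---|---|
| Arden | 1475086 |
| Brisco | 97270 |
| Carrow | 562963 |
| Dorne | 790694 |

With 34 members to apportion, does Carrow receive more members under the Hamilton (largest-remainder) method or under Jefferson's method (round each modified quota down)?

Hamilton

Hamilton: Arden 17, Brisco 1, Carrow 7, Dorne 9.
Jefferson: Arden 18, Brisco 1, Carrow 6, Dorne 9.
Carrow gets 7 under Hamilton and 6 under Jefferson.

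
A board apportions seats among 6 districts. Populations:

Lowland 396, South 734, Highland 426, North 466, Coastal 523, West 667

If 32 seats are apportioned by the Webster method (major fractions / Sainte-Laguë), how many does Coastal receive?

Standard divisor 3212/32 ≈ 100.375; standard quotas: Lowland 3.945, South 7.313, Highland 4.244, North 4.643, Coastal 5.210, West 6.645.
Rounding to the nearest integer gives Lowland 4, South 7, Highland 4, North 5, Coastal 5, West 7 — total 32, matching the house size, so no adjustment is needed.
Coastal receives 5.

5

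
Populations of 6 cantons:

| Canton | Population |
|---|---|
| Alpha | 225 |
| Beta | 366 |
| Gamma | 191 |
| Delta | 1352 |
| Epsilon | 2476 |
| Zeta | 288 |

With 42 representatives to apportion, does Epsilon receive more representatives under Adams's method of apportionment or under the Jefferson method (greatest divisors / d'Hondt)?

Adams: Alpha 2, Beta 3, Gamma 2, Delta 11, Epsilon 21, Zeta 3.
Jefferson: Alpha 2, Beta 3, Gamma 1, Delta 12, Epsilon 22, Zeta 2.
Epsilon gets 21 under Adams and 22 under Jefferson.

Jefferson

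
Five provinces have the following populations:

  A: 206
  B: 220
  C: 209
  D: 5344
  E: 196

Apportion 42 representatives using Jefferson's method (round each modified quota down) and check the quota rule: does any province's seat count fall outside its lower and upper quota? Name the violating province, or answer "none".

Standard quotas: A 1.401, B 1.496, C 1.422, D 36.348, E 1.333.
Jefferson allocation: A 1, B 1, C 1, D 38, E 1.
D has quota 36.348 (lower 36, upper 37) but receives 38 — outside the quota interval.

D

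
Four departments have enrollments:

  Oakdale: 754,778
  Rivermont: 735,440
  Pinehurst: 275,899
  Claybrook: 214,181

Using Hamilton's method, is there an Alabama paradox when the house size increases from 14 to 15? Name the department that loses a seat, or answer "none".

At 14 seats: Oakdale 5, Rivermont 5, Pinehurst 2, Claybrook 2.
At 15 seats: Oakdale 6, Rivermont 5, Pinehurst 2, Claybrook 2.
No department's allocation decreased.

none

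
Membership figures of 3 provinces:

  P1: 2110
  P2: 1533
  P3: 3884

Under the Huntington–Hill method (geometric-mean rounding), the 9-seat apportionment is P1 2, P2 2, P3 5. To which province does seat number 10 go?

P1

Priority for the next seat is population ÷ (√(s·(s+1))).
Priorities: P1 861.404, P2 625.845, P3 709.118.
Highest priority: P1.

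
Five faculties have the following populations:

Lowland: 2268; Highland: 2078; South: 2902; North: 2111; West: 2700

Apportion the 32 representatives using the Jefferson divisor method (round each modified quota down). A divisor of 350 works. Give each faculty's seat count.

Lowland: 6, Highland: 5, South: 8, North: 6, West: 7

With modified divisor 350: modified quotas Lowland 6.480, Highland 5.937, South 8.291, North 6.031, West 7.714.
Rounding down: Lowland 6, Highland 5, South 8, North 6, West 7 (total 32).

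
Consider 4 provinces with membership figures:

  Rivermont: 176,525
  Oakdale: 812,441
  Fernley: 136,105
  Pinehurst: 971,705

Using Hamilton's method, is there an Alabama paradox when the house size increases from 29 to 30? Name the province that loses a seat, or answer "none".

At 29 seats: Rivermont 3, Oakdale 11, Fernley 2, Pinehurst 13.
At 30 seats: Rivermont 2, Oakdale 12, Fernley 2, Pinehurst 14.
Rivermont drops from 3 to 2.

Rivermont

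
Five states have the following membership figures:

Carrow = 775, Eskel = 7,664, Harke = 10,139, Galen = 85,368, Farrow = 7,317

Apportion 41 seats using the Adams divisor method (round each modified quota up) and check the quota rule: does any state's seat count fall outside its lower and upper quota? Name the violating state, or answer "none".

Galen

Standard quotas: Carrow 0.286, Eskel 2.824, Harke 3.736, Galen 31.458, Farrow 2.696.
Adams allocation: Carrow 1, Eskel 3, Harke 4, Galen 30, Farrow 3.
Galen has quota 31.458 (lower 31, upper 32) but receives 30 — outside the quota interval.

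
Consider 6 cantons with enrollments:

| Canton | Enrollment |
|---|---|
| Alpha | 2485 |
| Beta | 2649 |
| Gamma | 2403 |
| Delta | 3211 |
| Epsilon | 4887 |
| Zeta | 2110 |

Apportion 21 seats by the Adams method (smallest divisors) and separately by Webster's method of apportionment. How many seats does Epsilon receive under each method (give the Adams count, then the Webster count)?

5 and 6

Adams: Alpha 3, Beta 3, Gamma 3, Delta 4, Epsilon 5, Zeta 3.
Webster: Alpha 3, Beta 3, Gamma 3, Delta 4, Epsilon 6, Zeta 2.
Epsilon gets 5 under Adams and 6 under Webster.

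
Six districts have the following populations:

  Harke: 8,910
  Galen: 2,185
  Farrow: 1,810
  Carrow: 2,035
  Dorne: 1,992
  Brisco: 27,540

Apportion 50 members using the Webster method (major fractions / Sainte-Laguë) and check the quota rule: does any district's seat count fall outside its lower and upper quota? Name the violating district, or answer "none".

Brisco

Standard quotas: Harke 10.018, Galen 2.457, Farrow 2.035, Carrow 2.288, Dorne 2.240, Brisco 30.963.
Webster allocation: Harke 10, Galen 2, Farrow 2, Carrow 2, Dorne 2, Brisco 32.
Brisco has quota 30.963 (lower 30, upper 31) but receives 32 — outside the quota interval.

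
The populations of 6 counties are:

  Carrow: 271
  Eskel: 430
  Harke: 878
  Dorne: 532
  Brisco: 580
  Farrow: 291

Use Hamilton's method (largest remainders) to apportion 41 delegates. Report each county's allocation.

Carrow: 4, Eskel: 6, Harke: 12, Dorne: 7, Brisco: 8, Farrow: 4

Standard divisor: 2982 ÷ 41 ≈ 72.732.
Standard quotas: Carrow 3.726, Eskel 5.912, Harke 12.072, Dorne 7.315, Brisco 7.975, Farrow 4.001.
Lower quotas: Carrow 3, Eskel 5, Harke 12, Dorne 7, Brisco 7, Farrow 4 (sum 38, leaving 3 seats).
Remainders in descending order: Brisco 0.975, Eskel 0.912, Carrow 0.726, Dorne 0.315, Harke 0.072, Farrow 0.001.
The surplus seats go to Brisco, Eskel, Carrow.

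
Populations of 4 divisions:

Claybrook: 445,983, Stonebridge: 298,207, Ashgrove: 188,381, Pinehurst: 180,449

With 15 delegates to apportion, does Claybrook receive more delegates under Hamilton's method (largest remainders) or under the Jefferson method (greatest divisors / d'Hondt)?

Jefferson

Hamilton: Claybrook 6, Stonebridge 4, Ashgrove 3, Pinehurst 2.
Jefferson: Claybrook 7, Stonebridge 4, Ashgrove 2, Pinehurst 2.
Claybrook gets 6 under Hamilton and 7 under Jefferson.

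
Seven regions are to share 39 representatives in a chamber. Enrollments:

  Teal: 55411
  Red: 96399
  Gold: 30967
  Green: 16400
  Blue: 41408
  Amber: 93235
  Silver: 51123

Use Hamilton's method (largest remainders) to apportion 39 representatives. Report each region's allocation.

Total 384943; standard divisor 384943/39 ≈ 9870.333.
Standard quotas: Teal 5.6139, Red 9.7665, Gold 3.1374, Green 1.6615, Blue 4.1952, Amber 9.4460, Silver 5.1795.
Lower quotas: Teal 5, Red 9, Gold 3, Green 1, Blue 4, Amber 9, Silver 5 (sum 36, leaving 3 seats).
Remainders in descending order: Red 0.7665, Green 0.6615, Teal 0.6139, Amber 0.4460, Blue 0.1952, Silver 0.1795, Gold 0.1374.
The surplus seats go to Red, Green, Teal.

Teal=6, Red=10, Gold=3, Green=2, Blue=4, Amber=9, Silver=5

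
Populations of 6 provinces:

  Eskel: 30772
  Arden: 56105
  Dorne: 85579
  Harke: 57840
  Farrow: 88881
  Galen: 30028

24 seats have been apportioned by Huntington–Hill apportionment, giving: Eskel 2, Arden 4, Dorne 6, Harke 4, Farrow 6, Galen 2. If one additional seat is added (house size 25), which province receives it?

Priority for the next seat is population ÷ (√(s·(s+1))).
Priorities: Eskel 12562.616, Arden 12545.459, Dorne 13205.126, Harke 12933.417, Farrow 13714.636, Galen 12258.880.
Highest priority: Farrow.

Farrow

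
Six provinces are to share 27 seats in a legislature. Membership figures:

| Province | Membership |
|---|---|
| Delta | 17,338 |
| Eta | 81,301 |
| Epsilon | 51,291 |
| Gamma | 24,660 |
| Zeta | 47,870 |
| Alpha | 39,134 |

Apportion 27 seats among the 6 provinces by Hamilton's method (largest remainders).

The standard divisor is 261594/27 ≈ 9688.667.
Standard quotas: Delta 1.7895, Eta 8.3914, Epsilon 5.2939, Gamma 2.5452, Zeta 4.9408, Alpha 4.0392.
Lower quotas: Delta 1, Eta 8, Epsilon 5, Gamma 2, Zeta 4, Alpha 4 (sum 24, leaving 3 seats).
Remainders in descending order: Zeta 0.9408, Delta 0.7895, Gamma 0.5452, Eta 0.3914, Epsilon 0.2939, Alpha 0.0392.
Largest remainders: Zeta, Delta, Gamma receive the extra seats.

Delta: 2, Eta: 8, Epsilon: 5, Gamma: 3, Zeta: 5, Alpha: 4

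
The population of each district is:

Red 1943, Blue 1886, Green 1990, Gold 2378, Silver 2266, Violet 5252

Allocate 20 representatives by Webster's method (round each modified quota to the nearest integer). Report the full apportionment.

Red 2, Blue 2, Green 3, Gold 3, Silver 3, Violet 7

Standard divisor 15715/20 ≈ 785.75; standard quotas: Red 2.473, Blue 2.400, Green 2.533, Gold 3.026, Silver 2.884, Violet 6.684.
Rounding to the nearest integer gives Red 2, Blue 2, Green 3, Gold 3, Silver 3, Violet 7 — total 20, matching the house size, so no adjustment is needed.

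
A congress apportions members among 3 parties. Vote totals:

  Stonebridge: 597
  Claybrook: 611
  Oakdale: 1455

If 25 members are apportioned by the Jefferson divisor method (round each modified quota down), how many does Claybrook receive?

Standard divisor 2663/25 ≈ 106.52; standard quotas: Stonebridge 5.605, Claybrook 5.736, Oakdale 13.659.
Rounding down gives 5, 5, 13 = 23 seats, so the divisor must be adjusted.
With modified divisor 100: modified quotas Stonebridge 5.970, Claybrook 6.110, Oakdale 14.550.
Rounding down: Stonebridge 5, Claybrook 6, Oakdale 14 (total 25).
Claybrook receives 6.

6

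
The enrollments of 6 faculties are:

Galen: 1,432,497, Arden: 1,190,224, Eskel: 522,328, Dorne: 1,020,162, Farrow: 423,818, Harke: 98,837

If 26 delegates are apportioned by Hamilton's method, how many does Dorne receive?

Standard divisor: 4687866 ÷ 26 ≈ 180302.538.
Standard quotas: Galen 7.9450, Arden 6.6013, Eskel 2.8970, Dorne 5.6581, Farrow 2.3506, Harke 0.5482.
Lower quotas: Galen 7, Arden 6, Eskel 2, Dorne 5, Farrow 2, Harke 0 (sum 22, leaving 4 seats).
Remainders in descending order: Galen 0.9450, Eskel 0.8970, Dorne 0.6581, Arden 0.6013, Harke 0.5482, Farrow 0.3506.
Largest remainders: Galen, Eskel, Dorne, Arden receive the extra seats.
Dorne receives 6.

6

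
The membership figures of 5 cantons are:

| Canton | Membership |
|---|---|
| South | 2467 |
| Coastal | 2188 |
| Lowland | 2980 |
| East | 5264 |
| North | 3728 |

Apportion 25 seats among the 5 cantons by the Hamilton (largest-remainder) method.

South 4; Coastal 3; Lowland 4; East 8; North 6

Total 16627; standard divisor 16627/25 ≈ 665.08.
Standard quotas: South 3.7093, Coastal 3.2898, Lowland 4.4807, East 7.9148, North 5.6053.
Lower quotas: South 3, Coastal 3, Lowland 4, East 7, North 5 (sum 22, leaving 3 seats).
Remainders in descending order: East 0.9148, South 0.7093, North 0.6053, Lowland 0.4807, Coastal 0.2898.
The surplus seats go to East, South, North.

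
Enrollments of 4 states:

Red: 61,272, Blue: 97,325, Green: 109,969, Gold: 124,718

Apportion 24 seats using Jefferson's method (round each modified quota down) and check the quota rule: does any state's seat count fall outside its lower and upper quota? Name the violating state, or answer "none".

Standard quotas: Red 3.739, Blue 5.939, Green 6.711, Gold 7.611.
Jefferson allocation: Red 3, Blue 6, Green 7, Gold 8.
Every allocation lies between the lower and upper quota.

none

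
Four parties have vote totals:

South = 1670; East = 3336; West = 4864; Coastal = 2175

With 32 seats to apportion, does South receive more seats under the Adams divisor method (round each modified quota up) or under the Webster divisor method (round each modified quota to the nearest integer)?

Adams: South 5, East 9, West 12, Coastal 6.
Webster: South 4, East 9, West 13, Coastal 6.
South gets 5 under Adams and 4 under Webster.

Adams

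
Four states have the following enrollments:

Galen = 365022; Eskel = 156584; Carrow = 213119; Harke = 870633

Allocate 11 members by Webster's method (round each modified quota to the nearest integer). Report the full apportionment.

Standard divisor 1605358/11 ≈ 145941.636; standard quotas: Galen 2.501, Eskel 1.073, Carrow 1.460, Harke 5.966.
Rounding to the nearest integer gives Galen 3, Eskel 1, Carrow 1, Harke 6 — total 11, matching the house size, so no adjustment is needed.

Galen 3, Eskel 1, Carrow 1, Harke 6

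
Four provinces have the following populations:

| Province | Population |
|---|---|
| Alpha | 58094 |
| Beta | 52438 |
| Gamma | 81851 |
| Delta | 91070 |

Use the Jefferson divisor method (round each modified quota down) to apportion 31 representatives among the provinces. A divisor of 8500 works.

With modified divisor 8500: modified quotas Alpha 6.835, Beta 6.169, Gamma 9.630, Delta 10.714.
Rounding down: Alpha 6, Beta 6, Gamma 9, Delta 10 (total 31).

Alpha: 6, Beta: 6, Gamma: 9, Delta: 10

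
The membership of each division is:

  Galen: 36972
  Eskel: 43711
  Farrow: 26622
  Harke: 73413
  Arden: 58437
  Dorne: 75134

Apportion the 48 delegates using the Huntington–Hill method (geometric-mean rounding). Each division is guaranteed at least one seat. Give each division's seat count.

With divisor 6642: modified quotas Galen 5.566, Eskel 6.581, Farrow 4.008, Harke 11.053, Arden 8.798, Dorne 11.312.
Geometric-mean thresholds: Galen √(5·6)=5.477, Eskel √(6·7)=6.481, Farrow √(4·5)=4.472, Harke √(11·12)=11.489, Arden √(8·9)=8.485, Dorne √(11·12)=11.489.
Each quota rounded against its threshold gives Galen 6, Eskel 7, Farrow 4, Harke 11, Arden 9, Dorne 11 (total 48).

Galen 6; Eskel 7; Farrow 4; Harke 11; Arden 9; Dorne 11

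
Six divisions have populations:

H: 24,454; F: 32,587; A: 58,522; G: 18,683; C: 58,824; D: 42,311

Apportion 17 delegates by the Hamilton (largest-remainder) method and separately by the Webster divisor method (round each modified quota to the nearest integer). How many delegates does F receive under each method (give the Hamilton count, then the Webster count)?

Hamilton: H 2, F 3, A 4, G 1, C 4, D 3.
Webster: H 2, F 2, A 4, G 1, C 5, D 3.
F gets 3 under Hamilton and 2 under Webster.

3 and 2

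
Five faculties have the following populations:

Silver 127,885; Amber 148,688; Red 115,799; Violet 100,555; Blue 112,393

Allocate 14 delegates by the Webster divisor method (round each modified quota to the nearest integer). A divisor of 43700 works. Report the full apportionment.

With modified divisor 43700: modified quotas Silver 2.926, Amber 3.402, Red 2.650, Violet 2.301, Blue 2.572.
Rounding to the nearest integer: Silver 3, Amber 3, Red 3, Violet 2, Blue 3 (total 14).

Silver: 3; Amber: 3; Red: 3; Violet: 2; Blue: 3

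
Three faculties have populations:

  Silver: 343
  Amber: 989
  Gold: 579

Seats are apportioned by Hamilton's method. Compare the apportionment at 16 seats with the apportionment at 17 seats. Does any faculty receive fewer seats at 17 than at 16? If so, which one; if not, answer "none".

none

At 16 seats: Silver 3, Amber 8, Gold 5.
At 17 seats: Silver 3, Amber 9, Gold 5.
No faculty's allocation decreased.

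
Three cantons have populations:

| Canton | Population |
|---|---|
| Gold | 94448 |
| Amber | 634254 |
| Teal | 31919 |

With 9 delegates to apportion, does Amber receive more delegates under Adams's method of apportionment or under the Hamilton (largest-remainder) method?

Adams: Gold 1, Amber 7, Teal 1.
Hamilton: Gold 1, Amber 8, Teal 0.
Amber gets 7 under Adams and 8 under Hamilton.

Hamilton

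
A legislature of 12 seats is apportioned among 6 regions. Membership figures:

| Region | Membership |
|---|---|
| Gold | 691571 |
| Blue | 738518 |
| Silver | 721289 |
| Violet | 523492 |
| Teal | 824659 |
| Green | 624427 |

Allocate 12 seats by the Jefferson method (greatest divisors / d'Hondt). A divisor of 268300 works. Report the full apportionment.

Gold=2; Blue=2; Silver=2; Violet=1; Teal=3; Green=2

With modified divisor 268300: modified quotas Gold 2.578, Blue 2.753, Silver 2.688, Violet 1.951, Teal 3.074, Green 2.327.
Rounding down: Gold 2, Blue 2, Silver 2, Violet 1, Teal 3, Green 2 (total 12).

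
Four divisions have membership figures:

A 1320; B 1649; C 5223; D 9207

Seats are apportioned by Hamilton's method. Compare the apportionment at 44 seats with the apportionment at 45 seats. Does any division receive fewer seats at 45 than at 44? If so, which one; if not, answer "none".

A

At 44 seats: A 4, B 4, C 13, D 23.
At 45 seats: A 3, B 4, C 14, D 24.
A drops from 4 to 3.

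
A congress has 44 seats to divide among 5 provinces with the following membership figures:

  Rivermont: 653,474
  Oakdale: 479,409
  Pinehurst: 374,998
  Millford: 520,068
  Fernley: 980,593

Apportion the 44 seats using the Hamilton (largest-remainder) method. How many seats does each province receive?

Standard divisor: 3008542 ÷ 44 ≈ 68375.955.
Standard quotas: Rivermont 9.5571, Oakdale 7.0114, Pinehurst 5.4844, Millford 7.6060, Fernley 14.3412.
Lower quotas: Rivermont 9, Oakdale 7, Pinehurst 5, Millford 7, Fernley 14 (sum 42, leaving 2 seats).
Remainders in descending order: Millford 0.6060, Rivermont 0.5571, Pinehurst 0.4844, Fernley 0.3412, Oakdale 0.0114.
Largest remainders: Millford, Rivermont receive the extra seats.

Rivermont 10, Oakdale 7, Pinehurst 5, Millford 8, Fernley 14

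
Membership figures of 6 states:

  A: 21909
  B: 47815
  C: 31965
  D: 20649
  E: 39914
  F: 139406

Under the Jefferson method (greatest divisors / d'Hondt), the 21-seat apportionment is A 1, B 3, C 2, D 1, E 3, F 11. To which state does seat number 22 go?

B

Priority for the next seat is population ÷ (current seats + 1).
Priorities: A 10954.500, B 11953.750, C 10655.000, D 10324.500, E 9978.500, F 11617.167.
Highest priority: B.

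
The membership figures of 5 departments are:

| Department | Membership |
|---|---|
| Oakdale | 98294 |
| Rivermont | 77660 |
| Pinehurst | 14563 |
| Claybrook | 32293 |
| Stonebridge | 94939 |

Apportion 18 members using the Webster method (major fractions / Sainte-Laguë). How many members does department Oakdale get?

6

Standard divisor 317749/18 ≈ 17652.722; standard quotas: Oakdale 5.568, Rivermont 4.399, Pinehurst 0.825, Claybrook 1.829, Stonebridge 5.378.
Rounding to the nearest integer gives Oakdale 6, Rivermont 4, Pinehurst 1, Claybrook 2, Stonebridge 5 — total 18, matching the house size, so no adjustment is needed.
Oakdale receives 6.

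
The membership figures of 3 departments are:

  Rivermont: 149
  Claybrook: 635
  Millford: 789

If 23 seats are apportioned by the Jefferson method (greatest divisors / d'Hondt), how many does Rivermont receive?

Standard divisor 1573/23 ≈ 68.391; standard quotas: Rivermont 2.179, Claybrook 9.285, Millford 11.537.
Rounding down gives 2, 9, 11 = 22 seats, so the divisor must be adjusted.
With modified divisor 65: modified quotas Rivermont 2.292, Claybrook 9.769, Millford 12.138.
Rounding down: Rivermont 2, Claybrook 9, Millford 12 (total 23).
Rivermont receives 2.

2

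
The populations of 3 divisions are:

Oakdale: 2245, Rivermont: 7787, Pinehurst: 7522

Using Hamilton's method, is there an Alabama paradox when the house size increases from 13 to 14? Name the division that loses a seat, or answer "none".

At 13 seats: Oakdale 2, Rivermont 6, Pinehurst 5.
At 14 seats: Oakdale 2, Rivermont 6, Pinehurst 6.
No division's allocation decreased.

none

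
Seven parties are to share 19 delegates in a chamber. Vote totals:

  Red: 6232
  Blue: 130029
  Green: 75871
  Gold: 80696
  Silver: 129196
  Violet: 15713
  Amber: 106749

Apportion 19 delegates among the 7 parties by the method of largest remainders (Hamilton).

Standard divisor: 544486 ÷ 19 ≈ 28657.158.
Standard quotas: Red 0.2175, Blue 4.5374, Green 2.6475, Gold 2.8159, Silver 4.5083, Violet 0.5483, Amber 3.7250.
Lower quotas: Red 0, Blue 4, Green 2, Gold 2, Silver 4, Violet 0, Amber 3 (sum 15, leaving 4 seats).
Remainders in descending order: Gold 0.8159, Amber 0.7250, Green 0.6475, Violet 0.5483, Blue 0.5374, Silver 0.5083, Red 0.2175.
The surplus seats go to Gold, Amber, Green, Violet.

Red 0; Blue 4; Green 3; Gold 3; Silver 4; Violet 1; Amber 4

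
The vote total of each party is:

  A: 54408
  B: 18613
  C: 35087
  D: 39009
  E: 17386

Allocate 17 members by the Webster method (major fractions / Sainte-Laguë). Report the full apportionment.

Standard divisor 164503/17 ≈ 9676.647; standard quotas: A 5.623, B 1.923, C 3.626, D 4.031, E 1.797.
Rounding to the nearest integer gives 6, 2, 4, 4, 2 = 18 seats, so the divisor must be adjusted.
With modified divisor 9960: modified quotas A 5.463, B 1.869, C 3.523, D 3.917, E 1.746.
Rounding to the nearest integer: A 5, B 2, C 4, D 4, E 2 (total 17).

A: 5, B: 2, C: 4, D: 4, E: 2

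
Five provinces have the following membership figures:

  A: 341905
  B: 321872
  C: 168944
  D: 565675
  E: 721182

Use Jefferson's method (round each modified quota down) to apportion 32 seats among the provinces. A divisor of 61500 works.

A 5; B 5; C 2; D 9; E 11

With modified divisor 61500: modified quotas A 5.559, B 5.234, C 2.747, D 9.198, E 11.727.
Rounding down: A 5, B 5, C 2, D 9, E 11 (total 32).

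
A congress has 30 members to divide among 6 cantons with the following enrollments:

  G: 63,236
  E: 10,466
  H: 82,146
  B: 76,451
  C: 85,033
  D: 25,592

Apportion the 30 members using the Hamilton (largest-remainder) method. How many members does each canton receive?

G 6, E 1, H 7, B 7, C 7, D 2

Standard divisor: 342924 ÷ 30 ≈ 11430.8.
Standard quotas: G 5.5321, E 0.9156, H 7.1864, B 6.6882, C 7.4389, D 2.2389.
Lower quotas: G 5, E 0, H 7, B 6, C 7, D 2 (sum 27, leaving 3 seats).
Remainders in descending order: E 0.9156, B 0.6882, G 0.5321, C 0.4389, D 0.2389, H 0.1864.
The surplus seats go to E, B, G.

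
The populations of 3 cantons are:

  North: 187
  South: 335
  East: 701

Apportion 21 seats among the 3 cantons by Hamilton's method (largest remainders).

Total 1223; standard divisor 1223/21 ≈ 58.238.
Standard quotas: North 3.211, South 5.752, East 12.037.
Lower quotas: North 3, South 5, East 12 (sum 20, leaving 1 seat).
Remainders in descending order: South 0.752, North 0.211, East 0.037.
The surplus seat goes to South.

North=3, South=6, East=12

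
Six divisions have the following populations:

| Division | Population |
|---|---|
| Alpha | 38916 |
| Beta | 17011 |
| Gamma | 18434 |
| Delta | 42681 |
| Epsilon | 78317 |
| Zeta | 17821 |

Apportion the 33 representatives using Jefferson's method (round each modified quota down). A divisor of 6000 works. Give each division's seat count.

Alpha: 6; Beta: 2; Gamma: 3; Delta: 7; Epsilon: 13; Zeta: 2

With modified divisor 6000: modified quotas Alpha 6.486, Beta 2.835, Gamma 3.072, Delta 7.114, Epsilon 13.053, Zeta 2.970.
Rounding down: Alpha 6, Beta 2, Gamma 3, Delta 7, Epsilon 13, Zeta 2 (total 33).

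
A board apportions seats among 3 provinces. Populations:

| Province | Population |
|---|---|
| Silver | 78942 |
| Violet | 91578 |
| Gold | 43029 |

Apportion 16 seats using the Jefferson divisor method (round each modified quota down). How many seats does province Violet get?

7

Standard divisor 213549/16 ≈ 13346.812; standard quotas: Silver 5.915, Violet 6.861, Gold 3.224.
Rounding down gives 5, 6, 3 = 14 seats, so the divisor must be adjusted.
With modified divisor 12300: modified quotas Silver 6.418, Violet 7.445, Gold 3.498.
Rounding down: Silver 6, Violet 7, Gold 3 (total 16).
Violet receives 7.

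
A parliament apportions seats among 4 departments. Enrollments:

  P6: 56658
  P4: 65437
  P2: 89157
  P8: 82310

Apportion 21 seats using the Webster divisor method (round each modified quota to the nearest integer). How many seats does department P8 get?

6

Standard divisor 293562/21 ≈ 13979.143; standard quotas: P6 4.053, P4 4.681, P2 6.378, P8 5.888.
Rounding to the nearest integer gives P6 4, P4 5, P2 6, P8 6 — total 21, matching the house size, so no adjustment is needed.
P8 receives 6.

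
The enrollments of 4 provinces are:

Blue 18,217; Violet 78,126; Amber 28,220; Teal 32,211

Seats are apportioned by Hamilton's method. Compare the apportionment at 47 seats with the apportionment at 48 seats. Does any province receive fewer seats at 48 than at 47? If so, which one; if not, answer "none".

Blue

At 47 seats: Blue 6, Violet 23, Amber 8, Teal 10.
At 48 seats: Blue 5, Violet 24, Amber 9, Teal 10.
Blue drops from 6 to 5.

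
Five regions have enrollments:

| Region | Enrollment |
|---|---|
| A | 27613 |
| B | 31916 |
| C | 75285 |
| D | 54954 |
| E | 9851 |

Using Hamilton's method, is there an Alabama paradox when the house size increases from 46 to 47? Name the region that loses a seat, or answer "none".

A

At 46 seats: A 7, B 7, C 17, D 13, E 2.
At 47 seats: A 6, B 8, C 18, D 13, E 2.
A drops from 7 to 6.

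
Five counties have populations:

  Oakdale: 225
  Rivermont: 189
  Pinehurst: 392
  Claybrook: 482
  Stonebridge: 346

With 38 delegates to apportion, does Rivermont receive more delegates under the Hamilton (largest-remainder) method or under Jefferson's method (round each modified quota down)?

Hamilton: Oakdale 5, Rivermont 5, Pinehurst 9, Claybrook 11, Stonebridge 8.
Jefferson: Oakdale 5, Rivermont 4, Pinehurst 9, Claybrook 12, Stonebridge 8.
Rivermont gets 5 under Hamilton and 4 under Jefferson.

Hamilton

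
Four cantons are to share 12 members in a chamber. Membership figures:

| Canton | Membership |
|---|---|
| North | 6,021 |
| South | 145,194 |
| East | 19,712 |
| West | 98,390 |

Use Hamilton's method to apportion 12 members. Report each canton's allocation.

Standard divisor: 269317 ÷ 12 ≈ 22443.083.
Standard quotas: North 0.2683, South 6.4694, East 0.8783, West 4.3840.
Lower quotas: North 0, South 6, East 0, West 4 (sum 10, leaving 2 seats).
Remainders in descending order: East 0.8783, South 0.4694, West 0.3840, North 0.2683.
Largest remainders: East, South receive the extra seats.

North=0; South=7; East=1; West=4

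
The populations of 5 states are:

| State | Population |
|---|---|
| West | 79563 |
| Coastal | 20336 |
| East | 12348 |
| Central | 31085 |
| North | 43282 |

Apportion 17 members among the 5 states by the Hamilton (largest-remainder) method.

West 7, Coastal 2, East 1, Central 3, North 4

Total 186614; standard divisor 186614/17 ≈ 10977.294.
Standard quotas: West 7.2480, Coastal 1.8526, East 1.1249, Central 2.8318, North 3.9429.
Lower quotas: West 7, Coastal 1, East 1, Central 2, North 3 (sum 14, leaving 3 seats).
Remainders in descending order: North 0.9429, Coastal 0.8526, Central 0.8318, West 0.2480, East 0.1249.
The surplus seats go to North, Coastal, Central.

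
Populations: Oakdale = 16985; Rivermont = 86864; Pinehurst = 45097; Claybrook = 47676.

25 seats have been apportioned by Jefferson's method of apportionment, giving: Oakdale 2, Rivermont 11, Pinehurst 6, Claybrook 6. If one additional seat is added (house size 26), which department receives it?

Rivermont

Priority for the next seat is population ÷ (current seats + 1).
Priorities: Oakdale 5661.667, Rivermont 7238.667, Pinehurst 6442.429, Claybrook 6810.857.
Highest priority: Rivermont.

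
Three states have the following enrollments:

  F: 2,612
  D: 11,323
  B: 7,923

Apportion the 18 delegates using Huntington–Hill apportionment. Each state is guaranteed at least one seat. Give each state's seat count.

F=2; D=9; B=7

With divisor 1208: modified quotas F 2.162, D 9.373, B 6.559.
Geometric-mean thresholds: F √(2·3)=2.449, D √(9·10)=9.487, B √(6·7)=6.481.
Each quota rounded against its threshold gives F 2, D 9, B 7 (total 18).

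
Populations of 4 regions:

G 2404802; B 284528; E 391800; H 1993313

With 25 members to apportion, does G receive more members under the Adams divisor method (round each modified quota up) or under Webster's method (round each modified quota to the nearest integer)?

Webster

Adams: G 11, B 2, E 2, H 10.
Webster: G 12, B 1, E 2, H 10.
G gets 11 under Adams and 12 under Webster.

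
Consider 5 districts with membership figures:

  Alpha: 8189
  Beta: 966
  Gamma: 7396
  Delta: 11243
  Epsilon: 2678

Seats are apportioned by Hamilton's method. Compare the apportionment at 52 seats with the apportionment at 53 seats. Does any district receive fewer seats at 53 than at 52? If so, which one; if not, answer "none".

none

At 52 seats: Alpha 14, Beta 2, Gamma 13, Delta 19, Epsilon 4.
At 53 seats: Alpha 14, Beta 2, Gamma 13, Delta 19, Epsilon 5.
No district's allocation decreased.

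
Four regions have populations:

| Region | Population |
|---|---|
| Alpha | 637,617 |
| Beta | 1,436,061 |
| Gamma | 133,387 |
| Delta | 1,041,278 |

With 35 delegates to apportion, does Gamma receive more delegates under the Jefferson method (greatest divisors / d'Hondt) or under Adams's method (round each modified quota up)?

Jefferson: Alpha 7, Beta 16, Gamma 1, Delta 11.
Adams: Alpha 7, Beta 15, Gamma 2, Delta 11.
Gamma gets 1 under Jefferson and 2 under Adams.

Adams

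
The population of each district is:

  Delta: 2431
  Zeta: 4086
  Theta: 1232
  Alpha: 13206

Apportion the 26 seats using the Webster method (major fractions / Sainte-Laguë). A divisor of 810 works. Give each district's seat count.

With modified divisor 810: modified quotas Delta 3.001, Zeta 5.044, Theta 1.521, Alpha 16.304.
Rounding to the nearest integer: Delta 3, Zeta 5, Theta 2, Alpha 16 (total 26).

Delta 3, Zeta 5, Theta 2, Alpha 16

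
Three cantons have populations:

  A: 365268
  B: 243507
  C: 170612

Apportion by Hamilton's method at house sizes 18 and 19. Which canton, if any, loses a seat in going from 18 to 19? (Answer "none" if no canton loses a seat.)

At 18 seats: A 8, B 6, C 4.
At 19 seats: A 9, B 6, C 4.
No canton's allocation decreased.

none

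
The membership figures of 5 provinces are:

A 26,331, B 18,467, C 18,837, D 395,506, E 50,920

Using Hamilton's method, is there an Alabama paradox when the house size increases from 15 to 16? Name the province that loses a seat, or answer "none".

At 15 seats: A 1, B 0, C 1, D 12, E 1.
At 16 seats: A 1, B 0, C 1, D 12, E 2.
No province's allocation decreased.

none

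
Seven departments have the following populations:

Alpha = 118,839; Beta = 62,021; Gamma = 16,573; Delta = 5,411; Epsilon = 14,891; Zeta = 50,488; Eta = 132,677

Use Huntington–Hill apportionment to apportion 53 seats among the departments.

With divisor 7628: modified quotas Alpha 15.579, Beta 8.131, Gamma 2.173, Delta 0.709, Epsilon 1.952, Zeta 6.619, Eta 17.393.
Geometric-mean thresholds: Alpha √(15·16)=15.492, Beta √(8·9)=8.485, Gamma √(2·3)=2.449, Delta (min 1), Epsilon √(1·2)=1.414, Zeta √(6·7)=6.481, Eta √(17·18)=17.493.
Each quota rounded against its threshold gives Alpha 16, Beta 8, Gamma 2, Delta 1, Epsilon 2, Zeta 7, Eta 17 (total 53).

Alpha 16, Beta 8, Gamma 2, Delta 1, Epsilon 2, Zeta 7, Eta 17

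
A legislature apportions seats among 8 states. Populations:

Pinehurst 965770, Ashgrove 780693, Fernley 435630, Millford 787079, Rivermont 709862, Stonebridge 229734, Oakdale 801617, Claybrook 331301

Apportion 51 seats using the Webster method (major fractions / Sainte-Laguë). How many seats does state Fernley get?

5

Standard divisor 5041686/51 ≈ 98856.588; standard quotas: Pinehurst 9.769, Ashgrove 7.897, Fernley 4.407, Millford 7.962, Rivermont 7.181, Stonebridge 2.324, Oakdale 8.109, Claybrook 3.351.
Rounding to the nearest integer gives 10, 8, 4, 8, 7, 2, 8, 3 = 50 seats, so the divisor must be adjusted.
With modified divisor 95700: modified quotas Pinehurst 10.092, Ashgrove 8.158, Fernley 4.552, Millford 8.224, Rivermont 7.418, Stonebridge 2.401, Oakdale 8.376, Claybrook 3.462.
Rounding to the nearest integer: Pinehurst 10, Ashgrove 8, Fernley 5, Millford 8, Rivermont 7, Stonebridge 2, Oakdale 8, Claybrook 3 (total 51).
Fernley receives 5.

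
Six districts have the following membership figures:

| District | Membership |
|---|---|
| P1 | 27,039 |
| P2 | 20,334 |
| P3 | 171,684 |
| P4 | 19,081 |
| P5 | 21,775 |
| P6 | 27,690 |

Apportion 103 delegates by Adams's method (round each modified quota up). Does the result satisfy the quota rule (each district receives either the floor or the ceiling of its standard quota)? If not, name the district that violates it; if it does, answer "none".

P3

Standard quotas: P1 9.684, P2 7.282, P3 61.486, P4 6.834, P5 7.798, P6 9.917.
Adams allocation: P1 10, P2 8, P3 60, P4 7, P5 8, P6 10.
P3 has quota 61.486 (lower 61, upper 62) but receives 60 — outside the quota interval.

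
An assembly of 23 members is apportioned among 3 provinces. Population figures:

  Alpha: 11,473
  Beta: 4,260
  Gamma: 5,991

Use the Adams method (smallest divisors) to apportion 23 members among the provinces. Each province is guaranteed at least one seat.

Alpha 12, Beta 5, Gamma 6

Standard divisor 21724/23 ≈ 944.522; standard quotas: Alpha 12.147, Beta 4.510, Gamma 6.343.
Rounding up gives 13, 5, 7 = 25 seats, so the divisor must be adjusted.
With modified divisor 1020: modified quotas Alpha 11.248, Beta 4.176, Gamma 5.874.
Rounding up: Alpha 12, Beta 5, Gamma 6 (total 23).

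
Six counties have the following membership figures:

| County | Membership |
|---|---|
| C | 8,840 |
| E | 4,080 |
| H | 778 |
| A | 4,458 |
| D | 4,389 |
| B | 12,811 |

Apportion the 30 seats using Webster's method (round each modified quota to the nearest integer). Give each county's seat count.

Standard divisor 35356/30 ≈ 1178.533; standard quotas: C 7.501, E 3.462, H 0.660, A 3.783, D 3.724, B 10.870.
Rounding to the nearest integer gives 8, 3, 1, 4, 4, 11 = 31 seats, so the divisor must be adjusted.
With modified divisor 1200: modified quotas C 7.367, E 3.400, H 0.648, A 3.715, D 3.658, B 10.676.
Rounding to the nearest integer: C 7, E 3, H 1, A 4, D 4, B 11 (total 30).

C: 7, E: 3, H: 1, A: 4, D: 4, B: 11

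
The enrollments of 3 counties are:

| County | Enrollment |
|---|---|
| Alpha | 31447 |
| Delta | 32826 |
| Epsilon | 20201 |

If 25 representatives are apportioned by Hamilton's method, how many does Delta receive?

10

Total 84474; standard divisor 84474/25 ≈ 3378.96.
Standard quotas: Alpha 9.3067, Delta 9.7148, Epsilon 5.9785.
Lower quotas: Alpha 9, Delta 9, Epsilon 5 (sum 23, leaving 2 seats).
Remainders in descending order: Epsilon 0.9785, Delta 0.7148, Alpha 0.3067.
Largest remainders: Epsilon, Delta receive the extra seats.
Delta receives 10.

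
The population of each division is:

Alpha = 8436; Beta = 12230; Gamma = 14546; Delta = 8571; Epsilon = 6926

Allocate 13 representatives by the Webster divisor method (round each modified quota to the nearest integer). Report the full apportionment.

Alpha 2, Beta 3, Gamma 4, Delta 2, Epsilon 2

Standard divisor 50709/13 ≈ 3900.692; standard quotas: Alpha 2.163, Beta 3.135, Gamma 3.729, Delta 2.197, Epsilon 1.776.
Rounding to the nearest integer gives Alpha 2, Beta 3, Gamma 4, Delta 2, Epsilon 2 — total 13, matching the house size, so no adjustment is needed.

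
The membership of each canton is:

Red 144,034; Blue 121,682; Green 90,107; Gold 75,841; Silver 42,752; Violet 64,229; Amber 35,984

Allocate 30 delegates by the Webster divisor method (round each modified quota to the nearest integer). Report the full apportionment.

Standard divisor 574629/30 ≈ 19154.3; standard quotas: Red 7.520, Blue 6.353, Green 4.704, Gold 3.959, Silver 2.232, Violet 3.353, Amber 1.879.
Rounding to the nearest integer gives Red 8, Blue 6, Green 5, Gold 4, Silver 2, Violet 3, Amber 2 — total 30, matching the house size, so no adjustment is needed.

Red: 8; Blue: 6; Green: 5; Gold: 4; Silver: 2; Violet: 3; Amber: 2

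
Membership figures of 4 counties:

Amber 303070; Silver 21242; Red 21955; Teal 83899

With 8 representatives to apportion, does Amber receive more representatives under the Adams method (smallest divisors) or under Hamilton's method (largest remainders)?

Hamilton

Adams: Amber 4, Silver 1, Red 1, Teal 2.
Hamilton: Amber 6, Silver 0, Red 0, Teal 2.
Amber gets 4 under Adams and 6 under Hamilton.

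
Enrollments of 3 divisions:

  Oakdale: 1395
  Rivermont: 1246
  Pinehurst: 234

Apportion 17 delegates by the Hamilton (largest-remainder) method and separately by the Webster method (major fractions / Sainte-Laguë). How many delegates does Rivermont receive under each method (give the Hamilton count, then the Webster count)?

Hamilton: Oakdale 8, Rivermont 7, Pinehurst 2.
Webster: Oakdale 8, Rivermont 8, Pinehurst 1.
Rivermont gets 7 under Hamilton and 8 under Webster.

7 and 8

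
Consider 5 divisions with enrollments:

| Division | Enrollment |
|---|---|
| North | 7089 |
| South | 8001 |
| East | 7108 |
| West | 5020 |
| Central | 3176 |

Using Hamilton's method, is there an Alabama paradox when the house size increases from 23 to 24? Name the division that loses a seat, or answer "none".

At 23 seats: North 5, South 6, East 5, West 4, Central 3.
At 24 seats: North 6, South 6, East 6, West 4, Central 2.
Central drops from 3 to 2.

Central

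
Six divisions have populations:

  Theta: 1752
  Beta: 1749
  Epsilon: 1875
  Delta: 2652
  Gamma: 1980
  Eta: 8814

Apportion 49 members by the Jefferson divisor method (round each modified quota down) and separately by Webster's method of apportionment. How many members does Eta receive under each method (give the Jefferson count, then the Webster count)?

24 and 23

Jefferson: Theta 4, Beta 4, Epsilon 5, Delta 7, Gamma 5, Eta 24.
Webster: Theta 5, Beta 4, Epsilon 5, Delta 7, Gamma 5, Eta 23.
Eta gets 24 under Jefferson and 23 under Webster.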